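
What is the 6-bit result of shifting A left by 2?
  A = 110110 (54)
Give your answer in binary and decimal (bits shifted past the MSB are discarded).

Shift left by 2: drop the top 2 bit(s), append 2 zero(s) on the right.
  110110  ->  discard [11], keep [0110], append 00
= 011000

Answer: 011000 (24)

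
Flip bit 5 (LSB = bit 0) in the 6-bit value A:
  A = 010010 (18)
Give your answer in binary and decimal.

Mask = 1 << 5 = 100000
Bit 5 of A is 0; XOR with the mask flips it to 1.
  010010
^ 100000
--------
  110010

Answer: 110010 (50)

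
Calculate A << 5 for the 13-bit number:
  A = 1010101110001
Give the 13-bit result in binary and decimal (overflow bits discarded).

Shift left by 5: drop the top 5 bit(s), append 5 zero(s) on the right.
  1010101110001  ->  discard [10101], keep [01110001], append 00000
= 0111000100000

Answer: 0111000100000 (3616)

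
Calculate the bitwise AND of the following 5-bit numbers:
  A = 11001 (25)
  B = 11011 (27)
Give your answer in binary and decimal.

Apply & to each column (1 only where both bits are 1):
  11001
& 11011
-------
  11001

Answer: 11001 (25)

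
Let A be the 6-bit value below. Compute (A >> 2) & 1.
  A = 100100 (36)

Bit 2 is the 3rd from the right.
  100100
     ^
That bit is 1.

Answer: 1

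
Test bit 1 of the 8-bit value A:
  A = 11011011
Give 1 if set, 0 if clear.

Bit 1 is the 2nd from the right.
  11011011
        ^
That bit is 1.

Answer: 1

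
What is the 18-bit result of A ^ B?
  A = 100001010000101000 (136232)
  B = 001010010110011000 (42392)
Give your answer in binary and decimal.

Apply ^ to each column (1 where bits differ):
  100001010000101000
^ 001010010110011000
--------------------
  101011000110110000

Answer: 101011000110110000 (176560)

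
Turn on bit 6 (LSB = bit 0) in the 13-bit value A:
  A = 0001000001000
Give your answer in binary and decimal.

Mask = 1 << 6 = 0000001000000
Bit 6 of A is 0, so OR-ing with the mask flips it to 1.
  0001000001000
| 0000001000000
---------------
  0001001001000

Answer: 0001001001000 (584)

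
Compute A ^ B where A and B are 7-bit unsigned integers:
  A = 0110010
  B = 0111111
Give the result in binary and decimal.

Apply ^ to each column (1 where bits differ):
  0110010
^ 0111111
---------
  0001101

Answer: 0001101 (13)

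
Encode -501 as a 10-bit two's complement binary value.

1. Binary of +501:  0111110101
2. Invert bits:     1000001010
3. Add 1:           1000001011

Answer: 1000001011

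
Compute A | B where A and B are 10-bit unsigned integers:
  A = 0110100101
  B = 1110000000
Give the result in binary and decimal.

Apply | to each column (1 where either bit is 1):
  0110100101
| 1110000000
------------
  1110100101

Answer: 1110100101 (933)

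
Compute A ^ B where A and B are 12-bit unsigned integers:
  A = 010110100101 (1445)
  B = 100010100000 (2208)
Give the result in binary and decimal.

Apply ^ to each column (1 where bits differ):
  010110100101
^ 100010100000
--------------
  110100000101

Answer: 110100000101 (3333)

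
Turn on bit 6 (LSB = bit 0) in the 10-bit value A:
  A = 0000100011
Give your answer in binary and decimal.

Mask = 1 << 6 = 0001000000
Bit 6 of A is 0, so OR-ing with the mask flips it to 1.
  0000100011
| 0001000000
------------
  0001100011

Answer: 0001100011 (99)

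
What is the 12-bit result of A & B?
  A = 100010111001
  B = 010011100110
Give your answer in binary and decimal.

Apply & to each column (1 only where both bits are 1):
  100010111001
& 010011100110
--------------
  000010100000

Answer: 000010100000 (160)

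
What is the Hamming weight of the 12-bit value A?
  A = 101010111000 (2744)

101010111000
1-bits at positions (from bit 0 = LSB): 3, 4, 5, 7, 9, 11
Count = 6

Answer: 6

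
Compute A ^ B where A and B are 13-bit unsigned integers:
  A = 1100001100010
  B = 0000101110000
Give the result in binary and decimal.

Apply ^ to each column (1 where bits differ):
  1100001100010
^ 0000101110000
---------------
  1100100010010

Answer: 1100100010010 (6418)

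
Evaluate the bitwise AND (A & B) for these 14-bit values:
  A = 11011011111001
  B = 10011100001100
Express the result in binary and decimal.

Apply & to each column (1 only where both bits are 1):
  11011011111001
& 10011100001100
----------------
  10011000001000

Answer: 10011000001000 (9736)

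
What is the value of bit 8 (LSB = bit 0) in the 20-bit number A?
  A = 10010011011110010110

Bit 8 is the 9th from the right.
  10010011011110010110
             ^
That bit is 1.

Answer: 1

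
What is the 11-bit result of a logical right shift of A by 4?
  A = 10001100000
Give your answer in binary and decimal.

Logical shift right by 4: drop the bottom 4 bit(s), prepend 4 zero(s) on the left.
  10001100000  ->  keep [1000110], discard [0000], prepend 0000
= 00001000110

Answer: 00001000110 (70)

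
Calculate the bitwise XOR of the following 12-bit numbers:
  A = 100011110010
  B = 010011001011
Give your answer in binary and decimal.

Apply ^ to each column (1 where bits differ):
  100011110010
^ 010011001011
--------------
  110000111001

Answer: 110000111001 (3129)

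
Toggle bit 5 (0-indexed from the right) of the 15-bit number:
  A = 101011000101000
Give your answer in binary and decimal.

Mask = 1 << 5 = 000000000100000
Bit 5 of A is 1; XOR with the mask flips it to 0.
  101011000101000
^ 000000000100000
-----------------
  101011000001000

Answer: 101011000001000 (22024)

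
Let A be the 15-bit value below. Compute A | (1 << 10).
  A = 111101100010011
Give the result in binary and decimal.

Mask = 1 << 10 = 000010000000000
Bit 10 of A is 0, so OR-ing with the mask flips it to 1.
  111101100010011
| 000010000000000
-----------------
  111111100010011

Answer: 111111100010011 (32531)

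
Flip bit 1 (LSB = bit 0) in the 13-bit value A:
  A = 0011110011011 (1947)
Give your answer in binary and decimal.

Mask = 1 << 1 = 0000000000010
Bit 1 of A is 1; XOR with the mask flips it to 0.
  0011110011011
^ 0000000000010
---------------
  0011110011001

Answer: 0011110011001 (1945)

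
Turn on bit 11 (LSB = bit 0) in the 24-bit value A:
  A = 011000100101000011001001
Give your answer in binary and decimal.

Mask = 1 << 11 = 000000000000100000000000
Bit 11 of A is 0, so OR-ing with the mask flips it to 1.
  011000100101000011001001
| 000000000000100000000000
--------------------------
  011000100101100011001001

Answer: 011000100101100011001001 (6445257)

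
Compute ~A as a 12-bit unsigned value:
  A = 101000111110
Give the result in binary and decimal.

Flip each bit (0->1, 1->0):
  101000111110
  010111000001

Answer: 010111000001 (1473)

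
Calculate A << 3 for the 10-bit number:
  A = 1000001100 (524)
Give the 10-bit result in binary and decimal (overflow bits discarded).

Shift left by 3: drop the top 3 bit(s), append 3 zero(s) on the right.
  1000001100  ->  discard [100], keep [0001100], append 000
= 0001100000

Answer: 0001100000 (96)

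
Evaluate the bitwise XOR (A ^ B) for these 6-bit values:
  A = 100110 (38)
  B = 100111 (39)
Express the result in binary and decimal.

Apply ^ to each column (1 where bits differ):
  100110
^ 100111
--------
  000001

Answer: 000001 (1)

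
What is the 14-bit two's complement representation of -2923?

1. Binary of +2923:  00101101101011
2. Invert bits:     11010010010100
3. Add 1:           11010010010101

Answer: 11010010010101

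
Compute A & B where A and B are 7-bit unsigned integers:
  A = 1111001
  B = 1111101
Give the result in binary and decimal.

Apply & to each column (1 only where both bits are 1):
  1111001
& 1111101
---------
  1111001

Answer: 1111001 (121)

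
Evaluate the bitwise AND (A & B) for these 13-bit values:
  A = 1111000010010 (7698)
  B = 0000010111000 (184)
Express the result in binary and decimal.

Apply & to each column (1 only where both bits are 1):
  1111000010010
& 0000010111000
---------------
  0000000010000

Answer: 0000000010000 (16)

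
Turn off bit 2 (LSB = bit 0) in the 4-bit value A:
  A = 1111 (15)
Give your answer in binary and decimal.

Mask = ~(1 << 2) = 1011
Bit 2 of A is 1, so AND-ing with the mask clears it to 0.
  1111
& 1011
------
  1011

Answer: 1011 (11)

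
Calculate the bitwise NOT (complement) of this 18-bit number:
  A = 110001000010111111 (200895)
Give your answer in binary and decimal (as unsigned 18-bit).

Flip each bit (0->1, 1->0):
  110001000010111111
  001110111101000000

Answer: 001110111101000000 (61248)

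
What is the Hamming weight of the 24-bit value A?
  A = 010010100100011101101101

010010100100011101101101
1-bits at positions (from bit 0 = LSB): 0, 2, 3, 5, 6, 8, 9, 10, 14, 17, 19, 22
Count = 12

Answer: 12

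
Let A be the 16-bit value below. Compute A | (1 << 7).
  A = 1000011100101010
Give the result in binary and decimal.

Mask = 1 << 7 = 0000000010000000
Bit 7 of A is 0, so OR-ing with the mask flips it to 1.
  1000011100101010
| 0000000010000000
------------------
  1000011110101010

Answer: 1000011110101010 (34730)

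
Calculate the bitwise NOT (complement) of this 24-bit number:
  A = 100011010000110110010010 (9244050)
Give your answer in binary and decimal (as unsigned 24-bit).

Flip each bit (0->1, 1->0):
  100011010000110110010010
  011100101111001001101101

Answer: 011100101111001001101101 (7533165)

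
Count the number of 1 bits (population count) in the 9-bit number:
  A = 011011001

011011001
1-bits at positions (from bit 0 = LSB): 0, 3, 4, 6, 7
Count = 5

Answer: 5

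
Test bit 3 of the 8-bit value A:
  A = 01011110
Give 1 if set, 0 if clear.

Bit 3 is the 4th from the right.
  01011110
      ^
That bit is 1.

Answer: 1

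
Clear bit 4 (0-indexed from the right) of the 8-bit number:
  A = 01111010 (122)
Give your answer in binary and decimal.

Mask = ~(1 << 4) = 11101111
Bit 4 of A is 1, so AND-ing with the mask clears it to 0.
  01111010
& 11101111
----------
  01101010

Answer: 01101010 (106)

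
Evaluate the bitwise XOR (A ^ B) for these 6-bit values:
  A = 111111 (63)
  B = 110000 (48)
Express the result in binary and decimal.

Apply ^ to each column (1 where bits differ):
  111111
^ 110000
--------
  001111

Answer: 001111 (15)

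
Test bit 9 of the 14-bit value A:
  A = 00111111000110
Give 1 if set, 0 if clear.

Bit 9 is the 10th from the right.
  00111111000110
      ^
That bit is 1.

Answer: 1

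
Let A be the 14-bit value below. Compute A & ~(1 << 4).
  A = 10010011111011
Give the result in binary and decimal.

Mask = ~(1 << 4) = 11111111101111
Bit 4 of A is 1, so AND-ing with the mask clears it to 0.
  10010011111011
& 11111111101111
----------------
  10010011101011

Answer: 10010011101011 (9451)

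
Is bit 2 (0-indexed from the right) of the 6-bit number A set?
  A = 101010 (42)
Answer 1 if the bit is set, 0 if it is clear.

Bit 2 is the 3rd from the right.
  101010
     ^
That bit is 0.

Answer: 0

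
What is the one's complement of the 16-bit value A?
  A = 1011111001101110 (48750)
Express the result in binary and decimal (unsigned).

Flip each bit (0->1, 1->0):
  1011111001101110
  0100000110010001

Answer: 0100000110010001 (16785)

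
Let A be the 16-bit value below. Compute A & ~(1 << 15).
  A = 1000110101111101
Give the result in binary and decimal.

Mask = ~(1 << 15) = 0111111111111111
Bit 15 of A is 1, so AND-ing with the mask clears it to 0.
  1000110101111101
& 0111111111111111
------------------
  0000110101111101

Answer: 0000110101111101 (3453)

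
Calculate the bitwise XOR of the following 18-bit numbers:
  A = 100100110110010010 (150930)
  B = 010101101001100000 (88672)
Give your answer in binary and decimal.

Apply ^ to each column (1 where bits differ):
  100100110110010010
^ 010101101001100000
--------------------
  110001011111110010

Answer: 110001011111110010 (202738)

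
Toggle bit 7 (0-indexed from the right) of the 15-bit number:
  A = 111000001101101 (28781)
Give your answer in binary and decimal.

Mask = 1 << 7 = 000000010000000
Bit 7 of A is 0; XOR with the mask flips it to 1.
  111000001101101
^ 000000010000000
-----------------
  111000011101101

Answer: 111000011101101 (28909)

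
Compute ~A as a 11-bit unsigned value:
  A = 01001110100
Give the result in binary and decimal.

Flip each bit (0->1, 1->0):
  01001110100
  10110001011

Answer: 10110001011 (1419)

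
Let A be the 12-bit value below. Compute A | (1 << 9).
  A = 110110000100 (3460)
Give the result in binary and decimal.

Mask = 1 << 9 = 001000000000
Bit 9 of A is 0, so OR-ing with the mask flips it to 1.
  110110000100
| 001000000000
--------------
  111110000100

Answer: 111110000100 (3972)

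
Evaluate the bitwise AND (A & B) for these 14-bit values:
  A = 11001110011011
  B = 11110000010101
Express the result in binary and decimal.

Apply & to each column (1 only where both bits are 1):
  11001110011011
& 11110000010101
----------------
  11000000010001

Answer: 11000000010001 (12305)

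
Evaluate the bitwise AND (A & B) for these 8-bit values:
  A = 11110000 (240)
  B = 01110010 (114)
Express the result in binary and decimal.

Apply & to each column (1 only where both bits are 1):
  11110000
& 01110010
----------
  01110000

Answer: 01110000 (112)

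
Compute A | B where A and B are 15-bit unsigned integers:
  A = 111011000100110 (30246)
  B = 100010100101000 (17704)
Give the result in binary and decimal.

Apply | to each column (1 where either bit is 1):
  111011000100110
| 100010100101000
-----------------
  111011100101110

Answer: 111011100101110 (30510)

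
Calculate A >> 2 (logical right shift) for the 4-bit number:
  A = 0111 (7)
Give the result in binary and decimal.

Logical shift right by 2: drop the bottom 2 bit(s), prepend 2 zero(s) on the left.
  0111  ->  keep [01], discard [11], prepend 00
= 0001

Answer: 0001 (1)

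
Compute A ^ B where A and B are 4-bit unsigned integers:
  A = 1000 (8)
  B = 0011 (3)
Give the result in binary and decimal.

Apply ^ to each column (1 where bits differ):
  1000
^ 0011
------
  1011

Answer: 1011 (11)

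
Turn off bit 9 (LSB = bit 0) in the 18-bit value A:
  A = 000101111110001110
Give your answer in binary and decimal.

Mask = ~(1 << 9) = 111111110111111111
Bit 9 of A is 1, so AND-ing with the mask clears it to 0.
  000101111110001110
& 111111110111111111
--------------------
  000101110110001110

Answer: 000101110110001110 (23950)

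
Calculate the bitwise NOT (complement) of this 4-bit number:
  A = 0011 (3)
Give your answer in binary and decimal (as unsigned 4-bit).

Flip each bit (0->1, 1->0):
  0011
  1100

Answer: 1100 (12)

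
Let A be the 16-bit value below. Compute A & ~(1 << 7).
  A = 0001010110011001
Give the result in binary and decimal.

Mask = ~(1 << 7) = 1111111101111111
Bit 7 of A is 1, so AND-ing with the mask clears it to 0.
  0001010110011001
& 1111111101111111
------------------
  0001010100011001

Answer: 0001010100011001 (5401)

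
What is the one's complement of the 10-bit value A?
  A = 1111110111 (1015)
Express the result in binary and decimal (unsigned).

Flip each bit (0->1, 1->0):
  1111110111
  0000001000

Answer: 0000001000 (8)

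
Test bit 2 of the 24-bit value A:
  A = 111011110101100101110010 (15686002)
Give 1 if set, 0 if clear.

Bit 2 is the 3rd from the right.
  111011110101100101110010
                       ^
That bit is 0.

Answer: 0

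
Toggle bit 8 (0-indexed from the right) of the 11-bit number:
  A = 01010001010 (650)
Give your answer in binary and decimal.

Mask = 1 << 8 = 00100000000
Bit 8 of A is 0; XOR with the mask flips it to 1.
  01010001010
^ 00100000000
-------------
  01110001010

Answer: 01110001010 (906)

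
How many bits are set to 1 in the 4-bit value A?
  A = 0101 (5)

0101
1-bits at positions (from bit 0 = LSB): 0, 2
Count = 2

Answer: 2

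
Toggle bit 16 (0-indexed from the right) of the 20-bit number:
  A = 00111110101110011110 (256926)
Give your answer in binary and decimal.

Mask = 1 << 16 = 00010000000000000000
Bit 16 of A is 1; XOR with the mask flips it to 0.
  00111110101110011110
^ 00010000000000000000
----------------------
  00101110101110011110

Answer: 00101110101110011110 (191390)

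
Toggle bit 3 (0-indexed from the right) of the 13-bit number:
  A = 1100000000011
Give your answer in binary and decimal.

Mask = 1 << 3 = 0000000001000
Bit 3 of A is 0; XOR with the mask flips it to 1.
  1100000000011
^ 0000000001000
---------------
  1100000001011

Answer: 1100000001011 (6155)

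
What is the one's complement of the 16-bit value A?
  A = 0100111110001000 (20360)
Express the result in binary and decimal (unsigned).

Flip each bit (0->1, 1->0):
  0100111110001000
  1011000001110111

Answer: 1011000001110111 (45175)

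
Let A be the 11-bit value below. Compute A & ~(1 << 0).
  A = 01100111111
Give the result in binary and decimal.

Mask = ~(1 << 0) = 11111111110
Bit 0 of A is 1, so AND-ing with the mask clears it to 0.
  01100111111
& 11111111110
-------------
  01100111110

Answer: 01100111110 (830)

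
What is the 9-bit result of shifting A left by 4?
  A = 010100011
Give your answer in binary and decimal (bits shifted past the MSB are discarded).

Shift left by 4: drop the top 4 bit(s), append 4 zero(s) on the right.
  010100011  ->  discard [0101], keep [00011], append 0000
= 000110000

Answer: 000110000 (48)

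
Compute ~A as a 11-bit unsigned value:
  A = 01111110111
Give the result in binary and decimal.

Flip each bit (0->1, 1->0):
  01111110111
  10000001000

Answer: 10000001000 (1032)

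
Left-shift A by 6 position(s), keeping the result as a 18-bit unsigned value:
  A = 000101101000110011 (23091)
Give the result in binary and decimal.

Shift left by 6: drop the top 6 bit(s), append 6 zero(s) on the right.
  000101101000110011  ->  discard [000101], keep [101000110011], append 000000
= 101000110011000000

Answer: 101000110011000000 (167104)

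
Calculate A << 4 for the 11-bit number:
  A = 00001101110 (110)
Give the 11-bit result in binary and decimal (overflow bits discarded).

Shift left by 4: drop the top 4 bit(s), append 4 zero(s) on the right.
  00001101110  ->  discard [0000], keep [1101110], append 0000
= 11011100000

Answer: 11011100000 (1760)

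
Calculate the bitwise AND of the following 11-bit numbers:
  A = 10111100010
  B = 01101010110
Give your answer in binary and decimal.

Apply & to each column (1 only where both bits are 1):
  10111100010
& 01101010110
-------------
  00101000010

Answer: 00101000010 (322)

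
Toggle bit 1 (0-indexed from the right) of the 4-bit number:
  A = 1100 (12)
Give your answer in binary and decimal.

Mask = 1 << 1 = 0010
Bit 1 of A is 0; XOR with the mask flips it to 1.
  1100
^ 0010
------
  1110

Answer: 1110 (14)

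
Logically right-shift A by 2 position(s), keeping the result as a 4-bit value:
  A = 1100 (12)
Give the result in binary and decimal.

Logical shift right by 2: drop the bottom 2 bit(s), prepend 2 zero(s) on the left.
  1100  ->  keep [11], discard [00], prepend 00
= 0011

Answer: 0011 (3)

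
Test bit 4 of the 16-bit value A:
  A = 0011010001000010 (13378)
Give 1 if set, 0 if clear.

Bit 4 is the 5th from the right.
  0011010001000010
             ^
That bit is 0.

Answer: 0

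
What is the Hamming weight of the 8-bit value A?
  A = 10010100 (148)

10010100
1-bits at positions (from bit 0 = LSB): 2, 4, 7
Count = 3

Answer: 3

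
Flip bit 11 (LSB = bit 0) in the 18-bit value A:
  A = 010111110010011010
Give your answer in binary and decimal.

Mask = 1 << 11 = 000000100000000000
Bit 11 of A is 1; XOR with the mask flips it to 0.
  010111110010011010
^ 000000100000000000
--------------------
  010111010010011010

Answer: 010111010010011010 (95386)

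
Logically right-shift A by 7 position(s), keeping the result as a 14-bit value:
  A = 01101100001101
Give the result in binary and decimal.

Logical shift right by 7: drop the bottom 7 bit(s), prepend 7 zero(s) on the left.
  01101100001101  ->  keep [0110110], discard [0001101], prepend 0000000
= 00000000110110

Answer: 00000000110110 (54)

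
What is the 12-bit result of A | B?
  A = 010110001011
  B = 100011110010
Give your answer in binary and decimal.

Apply | to each column (1 where either bit is 1):
  010110001011
| 100011110010
--------------
  110111111011

Answer: 110111111011 (3579)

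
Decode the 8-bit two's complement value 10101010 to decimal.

MSB is 1, so the value is negative. Find the magnitude:
1. Invert bits:  01010101
2. Add 1:        01010110  = 86
3. Apply sign:   -86

Answer: -86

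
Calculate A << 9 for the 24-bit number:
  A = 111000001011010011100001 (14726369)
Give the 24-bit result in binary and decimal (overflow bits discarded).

Shift left by 9: drop the top 9 bit(s), append 9 zero(s) on the right.
  111000001011010011100001  ->  discard [111000001], keep [011010011100001], append 000000000
= 011010011100001000000000

Answer: 011010011100001000000000 (6930944)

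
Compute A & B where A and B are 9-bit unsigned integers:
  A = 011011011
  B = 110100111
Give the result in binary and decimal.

Apply & to each column (1 only where both bits are 1):
  011011011
& 110100111
-----------
  010000011

Answer: 010000011 (131)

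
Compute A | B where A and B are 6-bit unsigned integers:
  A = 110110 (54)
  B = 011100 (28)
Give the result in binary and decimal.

Apply | to each column (1 where either bit is 1):
  110110
| 011100
--------
  111110

Answer: 111110 (62)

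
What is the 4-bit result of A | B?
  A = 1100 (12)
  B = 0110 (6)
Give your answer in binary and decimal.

Apply | to each column (1 where either bit is 1):
  1100
| 0110
------
  1110

Answer: 1110 (14)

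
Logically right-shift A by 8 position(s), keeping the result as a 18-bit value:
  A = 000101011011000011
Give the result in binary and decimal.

Logical shift right by 8: drop the bottom 8 bit(s), prepend 8 zero(s) on the left.
  000101011011000011  ->  keep [0001010110], discard [11000011], prepend 00000000
= 000000000001010110

Answer: 000000000001010110 (86)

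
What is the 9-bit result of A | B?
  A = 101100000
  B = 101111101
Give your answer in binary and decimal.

Apply | to each column (1 where either bit is 1):
  101100000
| 101111101
-----------
  101111101

Answer: 101111101 (381)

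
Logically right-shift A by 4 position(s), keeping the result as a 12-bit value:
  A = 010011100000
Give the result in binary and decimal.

Logical shift right by 4: drop the bottom 4 bit(s), prepend 4 zero(s) on the left.
  010011100000  ->  keep [01001110], discard [0000], prepend 0000
= 000001001110

Answer: 000001001110 (78)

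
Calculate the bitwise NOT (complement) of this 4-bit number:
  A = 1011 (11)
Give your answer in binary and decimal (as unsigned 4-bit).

Flip each bit (0->1, 1->0):
  1011
  0100

Answer: 0100 (4)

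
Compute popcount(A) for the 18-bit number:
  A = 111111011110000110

111111011110000110
1-bits at positions (from bit 0 = LSB): 1, 2, 7, 8, 9, 10, 12, 13, 14, 15, 16, 17
Count = 12

Answer: 12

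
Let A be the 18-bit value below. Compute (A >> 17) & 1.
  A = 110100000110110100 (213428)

Bit 17 is the 18th from the right.
  110100000110110100
  ^
That bit is 1.

Answer: 1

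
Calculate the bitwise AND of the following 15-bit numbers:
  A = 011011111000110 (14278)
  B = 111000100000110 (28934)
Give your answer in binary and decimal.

Apply & to each column (1 only where both bits are 1):
  011011111000110
& 111000100000110
-----------------
  011000100000110

Answer: 011000100000110 (12550)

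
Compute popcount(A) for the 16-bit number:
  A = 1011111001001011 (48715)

1011111001001011
1-bits at positions (from bit 0 = LSB): 0, 1, 3, 6, 9, 10, 11, 12, 13, 15
Count = 10

Answer: 10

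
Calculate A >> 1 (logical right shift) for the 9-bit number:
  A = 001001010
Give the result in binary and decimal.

Logical shift right by 1: drop the bottom 1 bit(s), prepend 1 zero(s) on the left.
  001001010  ->  keep [00100101], discard [0], prepend 0
= 000100101

Answer: 000100101 (37)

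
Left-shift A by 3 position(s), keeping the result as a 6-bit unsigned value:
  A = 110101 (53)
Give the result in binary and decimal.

Shift left by 3: drop the top 3 bit(s), append 3 zero(s) on the right.
  110101  ->  discard [110], keep [101], append 000
= 101000

Answer: 101000 (40)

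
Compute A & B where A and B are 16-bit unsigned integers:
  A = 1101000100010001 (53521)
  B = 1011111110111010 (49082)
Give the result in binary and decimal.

Apply & to each column (1 only where both bits are 1):
  1101000100010001
& 1011111110111010
------------------
  1001000100010000

Answer: 1001000100010000 (37136)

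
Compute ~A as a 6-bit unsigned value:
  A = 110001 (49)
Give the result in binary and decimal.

Flip each bit (0->1, 1->0):
  110001
  001110

Answer: 001110 (14)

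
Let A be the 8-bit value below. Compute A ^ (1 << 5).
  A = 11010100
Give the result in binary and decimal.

Mask = 1 << 5 = 00100000
Bit 5 of A is 0; XOR with the mask flips it to 1.
  11010100
^ 00100000
----------
  11110100

Answer: 11110100 (244)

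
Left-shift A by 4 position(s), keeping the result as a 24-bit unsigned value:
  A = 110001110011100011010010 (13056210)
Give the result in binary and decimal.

Shift left by 4: drop the top 4 bit(s), append 4 zero(s) on the right.
  110001110011100011010010  ->  discard [1100], keep [01110011100011010010], append 0000
= 011100111000110100100000

Answer: 011100111000110100100000 (7572768)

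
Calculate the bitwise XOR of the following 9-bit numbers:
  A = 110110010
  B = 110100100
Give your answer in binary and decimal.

Apply ^ to each column (1 where bits differ):
  110110010
^ 110100100
-----------
  000010110

Answer: 000010110 (22)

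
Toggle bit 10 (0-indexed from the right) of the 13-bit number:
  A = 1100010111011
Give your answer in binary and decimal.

Mask = 1 << 10 = 0010000000000
Bit 10 of A is 0; XOR with the mask flips it to 1.
  1100010111011
^ 0010000000000
---------------
  1110010111011

Answer: 1110010111011 (7355)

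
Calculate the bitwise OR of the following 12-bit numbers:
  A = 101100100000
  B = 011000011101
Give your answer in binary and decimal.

Apply | to each column (1 where either bit is 1):
  101100100000
| 011000011101
--------------
  111100111101

Answer: 111100111101 (3901)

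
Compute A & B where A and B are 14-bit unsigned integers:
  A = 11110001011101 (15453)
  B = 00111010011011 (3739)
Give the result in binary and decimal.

Apply & to each column (1 only where both bits are 1):
  11110001011101
& 00111010011011
----------------
  00110000011001

Answer: 00110000011001 (3097)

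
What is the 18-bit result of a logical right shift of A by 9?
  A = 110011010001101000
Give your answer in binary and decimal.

Logical shift right by 9: drop the bottom 9 bit(s), prepend 9 zero(s) on the left.
  110011010001101000  ->  keep [110011010], discard [001101000], prepend 000000000
= 000000000110011010

Answer: 000000000110011010 (410)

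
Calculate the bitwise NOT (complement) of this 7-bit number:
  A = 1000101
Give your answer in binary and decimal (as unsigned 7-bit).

Flip each bit (0->1, 1->0):
  1000101
  0111010

Answer: 0111010 (58)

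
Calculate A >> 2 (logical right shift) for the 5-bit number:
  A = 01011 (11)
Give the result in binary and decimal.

Logical shift right by 2: drop the bottom 2 bit(s), prepend 2 zero(s) on the left.
  01011  ->  keep [010], discard [11], prepend 00
= 00010

Answer: 00010 (2)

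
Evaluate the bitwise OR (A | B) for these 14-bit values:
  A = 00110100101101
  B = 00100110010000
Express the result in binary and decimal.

Apply | to each column (1 where either bit is 1):
  00110100101101
| 00100110010000
----------------
  00110110111101

Answer: 00110110111101 (3517)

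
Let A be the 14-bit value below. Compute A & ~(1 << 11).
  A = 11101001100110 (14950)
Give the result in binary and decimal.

Mask = ~(1 << 11) = 11011111111111
Bit 11 of A is 1, so AND-ing with the mask clears it to 0.
  11101001100110
& 11011111111111
----------------
  11001001100110

Answer: 11001001100110 (12902)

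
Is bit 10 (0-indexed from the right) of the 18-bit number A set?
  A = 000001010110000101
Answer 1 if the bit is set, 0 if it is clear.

Bit 10 is the 11th from the right.
  000001010110000101
         ^
That bit is 1.

Answer: 1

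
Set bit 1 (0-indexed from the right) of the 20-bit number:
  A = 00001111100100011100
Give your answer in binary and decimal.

Mask = 1 << 1 = 00000000000000000010
Bit 1 of A is 0, so OR-ing with the mask flips it to 1.
  00001111100100011100
| 00000000000000000010
----------------------
  00001111100100011110

Answer: 00001111100100011110 (63774)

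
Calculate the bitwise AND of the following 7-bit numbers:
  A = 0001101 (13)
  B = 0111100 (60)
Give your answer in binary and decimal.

Apply & to each column (1 only where both bits are 1):
  0001101
& 0111100
---------
  0001100

Answer: 0001100 (12)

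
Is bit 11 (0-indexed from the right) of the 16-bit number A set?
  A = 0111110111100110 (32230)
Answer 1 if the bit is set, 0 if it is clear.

Bit 11 is the 12th from the right.
  0111110111100110
      ^
That bit is 1.

Answer: 1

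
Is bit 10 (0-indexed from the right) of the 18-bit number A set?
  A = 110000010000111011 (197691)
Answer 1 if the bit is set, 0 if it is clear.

Bit 10 is the 11th from the right.
  110000010000111011
         ^
That bit is 1.

Answer: 1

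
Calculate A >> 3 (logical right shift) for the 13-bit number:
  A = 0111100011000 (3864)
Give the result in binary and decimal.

Logical shift right by 3: drop the bottom 3 bit(s), prepend 3 zero(s) on the left.
  0111100011000  ->  keep [0111100011], discard [000], prepend 000
= 0000111100011

Answer: 0000111100011 (483)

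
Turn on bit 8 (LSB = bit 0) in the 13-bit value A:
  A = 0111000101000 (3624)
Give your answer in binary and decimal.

Mask = 1 << 8 = 0000100000000
Bit 8 of A is 0, so OR-ing with the mask flips it to 1.
  0111000101000
| 0000100000000
---------------
  0111100101000

Answer: 0111100101000 (3880)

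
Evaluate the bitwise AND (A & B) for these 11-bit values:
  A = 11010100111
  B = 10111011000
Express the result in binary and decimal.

Apply & to each column (1 only where both bits are 1):
  11010100111
& 10111011000
-------------
  10010000000

Answer: 10010000000 (1152)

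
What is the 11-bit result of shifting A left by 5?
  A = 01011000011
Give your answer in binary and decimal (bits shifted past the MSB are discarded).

Shift left by 5: drop the top 5 bit(s), append 5 zero(s) on the right.
  01011000011  ->  discard [01011], keep [000011], append 00000
= 00001100000

Answer: 00001100000 (96)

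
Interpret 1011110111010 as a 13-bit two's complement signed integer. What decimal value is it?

MSB is 1, so the value is negative. Find the magnitude:
1. Invert bits:  0100001000101
2. Add 1:        0100001000110  = 2118
3. Apply sign:   -2118

Answer: -2118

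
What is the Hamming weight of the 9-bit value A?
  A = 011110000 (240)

011110000
1-bits at positions (from bit 0 = LSB): 4, 5, 6, 7
Count = 4

Answer: 4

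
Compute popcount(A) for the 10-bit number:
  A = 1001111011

1001111011
1-bits at positions (from bit 0 = LSB): 0, 1, 3, 4, 5, 6, 9
Count = 7

Answer: 7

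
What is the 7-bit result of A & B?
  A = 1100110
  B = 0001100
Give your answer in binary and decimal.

Apply & to each column (1 only where both bits are 1):
  1100110
& 0001100
---------
  0000100

Answer: 0000100 (4)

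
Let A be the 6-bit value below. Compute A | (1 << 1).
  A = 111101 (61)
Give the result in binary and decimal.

Mask = 1 << 1 = 000010
Bit 1 of A is 0, so OR-ing with the mask flips it to 1.
  111101
| 000010
--------
  111111

Answer: 111111 (63)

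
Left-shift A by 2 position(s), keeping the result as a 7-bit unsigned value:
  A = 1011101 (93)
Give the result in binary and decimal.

Shift left by 2: drop the top 2 bit(s), append 2 zero(s) on the right.
  1011101  ->  discard [10], keep [11101], append 00
= 1110100

Answer: 1110100 (116)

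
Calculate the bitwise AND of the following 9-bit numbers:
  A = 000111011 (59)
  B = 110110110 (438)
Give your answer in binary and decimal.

Apply & to each column (1 only where both bits are 1):
  000111011
& 110110110
-----------
  000110010

Answer: 000110010 (50)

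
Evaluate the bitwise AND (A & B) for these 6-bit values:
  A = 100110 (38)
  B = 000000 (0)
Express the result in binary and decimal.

Apply & to each column (1 only where both bits are 1):
  100110
& 000000
--------
  000000

Answer: 000000 (0)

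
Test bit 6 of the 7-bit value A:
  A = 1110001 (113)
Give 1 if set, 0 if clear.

Bit 6 is the 7th from the right.
  1110001
  ^
That bit is 1.

Answer: 1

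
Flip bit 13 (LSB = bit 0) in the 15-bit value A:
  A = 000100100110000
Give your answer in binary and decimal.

Mask = 1 << 13 = 010000000000000
Bit 13 of A is 0; XOR with the mask flips it to 1.
  000100100110000
^ 010000000000000
-----------------
  010100100110000

Answer: 010100100110000 (10544)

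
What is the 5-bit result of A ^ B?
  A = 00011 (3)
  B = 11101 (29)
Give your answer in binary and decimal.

Apply ^ to each column (1 where bits differ):
  00011
^ 11101
-------
  11110

Answer: 11110 (30)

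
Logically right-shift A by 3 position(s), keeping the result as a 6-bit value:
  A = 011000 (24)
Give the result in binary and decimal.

Logical shift right by 3: drop the bottom 3 bit(s), prepend 3 zero(s) on the left.
  011000  ->  keep [011], discard [000], prepend 000
= 000011

Answer: 000011 (3)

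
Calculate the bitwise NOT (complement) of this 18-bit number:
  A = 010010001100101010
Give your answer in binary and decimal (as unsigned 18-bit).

Flip each bit (0->1, 1->0):
  010010001100101010
  101101110011010101

Answer: 101101110011010101 (187605)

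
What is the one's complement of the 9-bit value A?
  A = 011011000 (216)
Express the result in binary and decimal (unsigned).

Flip each bit (0->1, 1->0):
  011011000
  100100111

Answer: 100100111 (295)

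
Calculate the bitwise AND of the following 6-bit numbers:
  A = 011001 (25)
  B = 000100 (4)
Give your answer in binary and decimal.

Apply & to each column (1 only where both bits are 1):
  011001
& 000100
--------
  000000

Answer: 000000 (0)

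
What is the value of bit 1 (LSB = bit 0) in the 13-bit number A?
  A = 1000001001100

Bit 1 is the 2nd from the right.
  1000001001100
             ^
That bit is 0.

Answer: 0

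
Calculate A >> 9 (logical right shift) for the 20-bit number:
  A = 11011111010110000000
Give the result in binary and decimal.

Logical shift right by 9: drop the bottom 9 bit(s), prepend 9 zero(s) on the left.
  11011111010110000000  ->  keep [11011111010], discard [110000000], prepend 000000000
= 00000000011011111010

Answer: 00000000011011111010 (1786)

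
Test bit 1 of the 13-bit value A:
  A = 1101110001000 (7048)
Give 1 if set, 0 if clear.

Bit 1 is the 2nd from the right.
  1101110001000
             ^
That bit is 0.

Answer: 0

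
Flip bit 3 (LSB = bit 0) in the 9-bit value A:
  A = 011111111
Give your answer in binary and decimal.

Mask = 1 << 3 = 000001000
Bit 3 of A is 1; XOR with the mask flips it to 0.
  011111111
^ 000001000
-----------
  011110111

Answer: 011110111 (247)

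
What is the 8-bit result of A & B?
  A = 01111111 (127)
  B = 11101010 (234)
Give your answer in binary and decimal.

Apply & to each column (1 only where both bits are 1):
  01111111
& 11101010
----------
  01101010

Answer: 01101010 (106)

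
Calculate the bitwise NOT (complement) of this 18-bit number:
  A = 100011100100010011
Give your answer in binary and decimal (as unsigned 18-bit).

Flip each bit (0->1, 1->0):
  100011100100010011
  011100011011101100

Answer: 011100011011101100 (116460)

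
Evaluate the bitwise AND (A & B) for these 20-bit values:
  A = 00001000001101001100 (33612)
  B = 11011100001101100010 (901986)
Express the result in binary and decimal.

Apply & to each column (1 only where both bits are 1):
  00001000001101001100
& 11011100001101100010
----------------------
  00001000001101000000

Answer: 00001000001101000000 (33600)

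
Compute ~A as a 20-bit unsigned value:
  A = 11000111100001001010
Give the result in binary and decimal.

Flip each bit (0->1, 1->0):
  11000111100001001010
  00111000011110110101

Answer: 00111000011110110101 (231349)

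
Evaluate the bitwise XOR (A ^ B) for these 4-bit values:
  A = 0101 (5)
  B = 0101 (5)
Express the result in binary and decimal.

Apply ^ to each column (1 where bits differ):
  0101
^ 0101
------
  0000

Answer: 0000 (0)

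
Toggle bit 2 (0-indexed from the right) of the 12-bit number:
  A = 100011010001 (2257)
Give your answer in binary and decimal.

Mask = 1 << 2 = 000000000100
Bit 2 of A is 0; XOR with the mask flips it to 1.
  100011010001
^ 000000000100
--------------
  100011010101

Answer: 100011010101 (2261)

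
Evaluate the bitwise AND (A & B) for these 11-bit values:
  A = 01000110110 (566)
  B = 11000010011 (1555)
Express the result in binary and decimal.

Apply & to each column (1 only where both bits are 1):
  01000110110
& 11000010011
-------------
  01000010010

Answer: 01000010010 (530)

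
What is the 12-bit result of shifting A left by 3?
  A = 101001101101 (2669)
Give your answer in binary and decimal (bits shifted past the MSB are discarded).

Shift left by 3: drop the top 3 bit(s), append 3 zero(s) on the right.
  101001101101  ->  discard [101], keep [001101101], append 000
= 001101101000

Answer: 001101101000 (872)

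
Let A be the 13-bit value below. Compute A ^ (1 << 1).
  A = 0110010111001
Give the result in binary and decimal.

Mask = 1 << 1 = 0000000000010
Bit 1 of A is 0; XOR with the mask flips it to 1.
  0110010111001
^ 0000000000010
---------------
  0110010111011

Answer: 0110010111011 (3259)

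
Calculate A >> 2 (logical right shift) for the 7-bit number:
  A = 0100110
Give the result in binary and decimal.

Logical shift right by 2: drop the bottom 2 bit(s), prepend 2 zero(s) on the left.
  0100110  ->  keep [01001], discard [10], prepend 00
= 0001001

Answer: 0001001 (9)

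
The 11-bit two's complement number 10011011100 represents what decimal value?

MSB is 1, so the value is negative. Find the magnitude:
1. Invert bits:  01100100011
2. Add 1:        01100100100  = 804
3. Apply sign:   -804

Answer: -804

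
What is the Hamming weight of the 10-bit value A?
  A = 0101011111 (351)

0101011111
1-bits at positions (from bit 0 = LSB): 0, 1, 2, 3, 4, 6, 8
Count = 7

Answer: 7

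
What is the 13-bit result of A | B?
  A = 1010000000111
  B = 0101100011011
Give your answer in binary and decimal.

Apply | to each column (1 where either bit is 1):
  1010000000111
| 0101100011011
---------------
  1111100011111

Answer: 1111100011111 (7967)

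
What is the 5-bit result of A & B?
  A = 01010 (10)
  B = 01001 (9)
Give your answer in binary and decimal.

Apply & to each column (1 only where both bits are 1):
  01010
& 01001
-------
  01000

Answer: 01000 (8)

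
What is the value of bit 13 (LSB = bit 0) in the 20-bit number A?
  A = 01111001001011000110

Bit 13 is the 14th from the right.
  01111001001011000110
        ^
That bit is 0.

Answer: 0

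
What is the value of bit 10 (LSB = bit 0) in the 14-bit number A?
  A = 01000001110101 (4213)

Bit 10 is the 11th from the right.
  01000001110101
     ^
That bit is 0.

Answer: 0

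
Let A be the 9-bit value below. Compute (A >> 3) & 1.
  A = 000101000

Bit 3 is the 4th from the right.
  000101000
       ^
That bit is 1.

Answer: 1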